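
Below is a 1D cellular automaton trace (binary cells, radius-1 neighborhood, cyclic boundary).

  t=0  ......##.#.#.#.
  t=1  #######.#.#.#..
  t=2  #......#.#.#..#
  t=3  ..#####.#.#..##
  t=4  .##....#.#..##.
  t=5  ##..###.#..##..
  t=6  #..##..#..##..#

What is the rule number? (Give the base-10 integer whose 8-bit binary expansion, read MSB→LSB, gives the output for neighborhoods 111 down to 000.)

  nb ###: next=.  (t=1,i=1, bit7=0)
  nb ##.: next=.  (t=0,i=7, bit6=0)
  nb #.#: next=#  (t=0,i=8, bit5=1)
  nb #..: next=.  (t=0,i=14, bit4=0)
  nb .##: next=#  (t=0,i=6, bit3=1)
  nb .#.: next=.  (t=0,i=9, bit2=0)
  nb ..#: next=#  (t=0,i=5, bit1=1)
  nb ...: next=#  (t=0,i=0, bit0=1)
  bits 00101011 = 43

43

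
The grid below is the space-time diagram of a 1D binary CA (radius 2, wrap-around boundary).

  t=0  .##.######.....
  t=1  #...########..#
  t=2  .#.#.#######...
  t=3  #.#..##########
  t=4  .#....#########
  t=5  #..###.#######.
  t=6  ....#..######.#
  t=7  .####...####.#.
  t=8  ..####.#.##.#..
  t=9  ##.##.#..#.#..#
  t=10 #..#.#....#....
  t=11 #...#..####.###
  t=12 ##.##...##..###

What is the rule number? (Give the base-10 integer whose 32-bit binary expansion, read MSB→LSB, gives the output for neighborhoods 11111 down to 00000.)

  [31] ##### => #  t=0,i=6
  [30] ####. => #  t=0,i=8
  [29] ###.# => .  t=3,i=0
  [28] ###.. => #  t=0,i=9
  [27] ##.## => .  t=0,i=3
  [26] ##.#. => #  t=3,i=1
  [25] ##..# => .  t=1,i=12
  [24] ##... => #  t=0,i=10
  [23] #.### => #  t=0,i=4
  [22] #.##. => #  t=8,i=9
  [21] #.#.# => .  t=2,i=3
  [20] #.#.. => .  t=3,i=2
  [19] #..## => .  t=1,i=13
  [18] #..#. => .  t=9,i=8
  [17] #...# => .  t=1,i=2
  [16] #.... => #  t=0,i=11
  [15] .#### => #  t=0,i=5
  [14] .###. => #  t=5,i=4
  [13] .##.# => .  t=0,i=2
  [12] .##.. => .  t=1,i=0
  [11] .#.## => .  t=2,i=4
  [10] .#.#. => #  t=2,i=2
  [9] .#..# => .  t=3,i=3
  [8] .#... => .  t=4,i=2
  [7] ..### => .  t=1,i=4
  [6] ..##. => .  t=0,i=1
  [5] ..#.# => .  t=2,i=1
  [4] ..#.. => #  t=6,i=4
  [3] ...## => #  t=0,i=0
  [2] ...#. => #  t=2,i=0
  [1] ....# => #  t=0,i=14
  [0] ..... => .  t=0,i=12
  bits 11010101110000011100010000011110 = 3586245662

3586245662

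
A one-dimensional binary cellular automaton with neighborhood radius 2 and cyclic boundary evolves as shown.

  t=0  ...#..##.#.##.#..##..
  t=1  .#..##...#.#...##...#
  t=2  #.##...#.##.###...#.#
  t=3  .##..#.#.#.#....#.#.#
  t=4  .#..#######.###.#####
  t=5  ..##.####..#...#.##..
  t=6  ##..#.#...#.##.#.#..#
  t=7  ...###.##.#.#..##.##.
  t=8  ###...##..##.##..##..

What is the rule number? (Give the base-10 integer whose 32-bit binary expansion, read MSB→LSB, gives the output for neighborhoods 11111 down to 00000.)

2289010474

  ##### -> #   bit 31 = 1  t=4,i=6
  ####. -> .   bit 30 = 0  t=4,i=9
  ###.# -> .   bit 29 = 0  t=4,i=10
  ###.. -> .   bit 28 = 0  t=2,i=14
  ##.## -> #   bit 27 = 1  t=2,i=1
  ##.#. -> .   bit 26 = 0  t=0,i=8
  ##..# -> .   bit 25 = 0  t=3,i=3
  ##... -> .   bit 24 = 0  t=0,i=19
  #.### -> .   bit 23 = 0  t=2,i=12
  #.##. -> #   bit 22 = 1  t=0,i=11
  #.#.# -> #   bit 21 = 1  t=0,i=9
  #.#.. -> .   bit 20 = 0  t=0,i=14
  #..## -> #   bit 19 = 1  t=0,i=5
  #..#. -> #   bit 18 = 1  t=3,i=4
  #...# -> #   bit 17 = 1  t=1,i=7
  #.... -> #   bit 16 = 1  t=0,i=20
  .#### -> #   bit 15 = 1  t=4,i=5
  .###. -> .   bit 14 = 0  t=2,i=13
  .##.# -> .   bit 13 = 0  t=0,i=7
  .##.. -> .   bit 12 = 0  t=0,i=18
  .#.## -> .   bit 11 = 0  t=0,i=10
  .#.#. -> #   bit 10 = 1  t=1,i=0
  .#..# -> #   bit 9 = 1  t=0,i=4
  .#... -> #   bit 8 = 1  t=1,i=12
  ..### -> .   bit 7 = 0  t=4,i=4
  ..##. -> .   bit 6 = 0  t=0,i=6
  ..#.# -> #   bit 5 = 1  t=1,i=9
  ..#.. -> .   bit 4 = 0  t=0,i=3
  ...## -> #   bit 3 = 1  t=1,i=14
  ...#. -> .   bit 2 = 0  t=0,i=2
  ....# -> #   bit 1 = 1  t=0,i=1
  ..... -> .   bit 0 = 0  t=0,i=0
  bits 10001000011011111000011100101010 = 2289010474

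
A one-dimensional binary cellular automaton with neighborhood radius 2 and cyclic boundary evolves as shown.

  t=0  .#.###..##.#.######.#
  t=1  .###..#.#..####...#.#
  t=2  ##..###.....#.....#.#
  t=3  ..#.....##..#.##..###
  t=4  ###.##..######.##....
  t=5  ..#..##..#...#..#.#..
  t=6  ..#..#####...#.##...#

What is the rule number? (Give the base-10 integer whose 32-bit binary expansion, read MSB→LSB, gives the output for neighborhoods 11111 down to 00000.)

  nb #####: next=.  (t=0,i=15, bit31=0)
  nb ####.: next=.  (t=0,i=17, bit30=0)
  nb ###.#: next=#  (t=0,i=18, bit29=1)
  nb ###..: next=.  (t=0,i=5, bit28=0)
  nb ##.##: next=.  (t=4,i=3, bit27=0)
  nb ##.#.: next=.  (t=0,i=10, bit26=0)
  nb ##..#: next=#  (t=0,i=6, bit25=1)
  nb ##...: next=.  (t=1,i=15, bit24=0)
  nb #.###: next=#  (t=0,i=3, bit23=1)
  nb #.##.: next=.  (t=3,i=14, bit22=0)
  nb #.#.#: next=#  (t=0,i=1, bit21=1)
  nb #.#..: next=.  (t=1,i=8, bit20=0)
  nb #..##: next=.  (t=0,i=7, bit19=0)
  nb #..#.: next=#  (t=1,i=5, bit18=1)
  nb #...#: next=.  (t=1,i=16, bit17=0)
  nb #....: next=#  (t=2,i=8, bit16=1)
  nb .####: next=#  (t=0,i=14, bit15=1)
  nb .###.: next=.  (t=0,i=4, bit14=0)
  nb .##.#: next=.  (t=0,i=9, bit13=0)
  nb .##..: next=#  (t=3,i=9, bit12=1)
  nb .#.##: next=#  (t=0,i=2, bit11=1)
  nb .#.#.: next=.  (t=0,i=0, bit10=0)
  nb .#..#: next=.  (t=1,i=9, bit9=0)
  nb .#...: next=.  (t=2,i=13, bit8=0)
  nb ..###: next=.  (t=1,i=11, bit7=0)
  nb ..##.: next=#  (t=0,i=8, bit6=1)
  nb ..#.#: next=#  (t=1,i=6, bit5=1)
  nb ..#..: next=#  (t=2,i=12, bit4=1)
  nb ...##: next=.  (t=3,i=7, bit3=0)
  nb ...#.: next=.  (t=1,i=17, bit2=0)
  nb ....#: next=.  (t=2,i=10, bit1=0)
  nb .....: next=#  (t=2,i=9, bit0=1)
  bits 00100010101001011001100001110001 = 581277809

581277809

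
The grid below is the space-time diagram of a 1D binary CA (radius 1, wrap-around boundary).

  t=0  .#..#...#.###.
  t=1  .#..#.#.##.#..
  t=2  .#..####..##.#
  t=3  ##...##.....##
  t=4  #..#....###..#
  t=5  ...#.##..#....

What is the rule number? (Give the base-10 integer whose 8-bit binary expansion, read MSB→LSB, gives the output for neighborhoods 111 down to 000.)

  nb ###: next=#  (t=0,i=11, bit7=1)
  nb ##.: next=.  (t=0,i=12, bit6=0)
  nb #.#: next=#  (t=0,i=9, bit5=1)
  nb #..: next=.  (t=0,i=2, bit4=0)
  nb .##: next=.  (t=0,i=10, bit3=0)
  nb .#.: next=#  (t=0,i=1, bit2=1)
  nb ..#: next=.  (t=0,i=0, bit1=0)
  nb ...: next=#  (t=0,i=6, bit0=1)
  bits 10100101 = 165

165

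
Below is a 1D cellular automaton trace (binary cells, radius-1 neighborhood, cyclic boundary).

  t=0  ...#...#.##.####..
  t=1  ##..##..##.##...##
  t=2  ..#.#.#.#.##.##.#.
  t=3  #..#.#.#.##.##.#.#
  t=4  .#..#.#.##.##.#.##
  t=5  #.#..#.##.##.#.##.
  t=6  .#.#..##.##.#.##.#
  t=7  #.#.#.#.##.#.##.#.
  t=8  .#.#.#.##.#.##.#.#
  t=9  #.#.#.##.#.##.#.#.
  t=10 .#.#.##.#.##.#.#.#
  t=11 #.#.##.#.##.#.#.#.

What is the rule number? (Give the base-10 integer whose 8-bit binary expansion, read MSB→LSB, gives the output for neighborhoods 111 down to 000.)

  nb ###: next=.  (t=0,i=13, bit7=0)
  nb ##.: next=.  (t=0,i=10, bit6=0)
  nb #.#: next=#  (t=0,i=8, bit5=1)
  nb #..: next=#  (t=0,i=4, bit4=1)
  nb .##: next=#  (t=0,i=9, bit3=1)
  nb .#.: next=.  (t=0,i=3, bit2=0)
  nb ..#: next=.  (t=0,i=2, bit1=0)
  nb ...: next=#  (t=0,i=0, bit0=1)
  bits 00111001 = 57

57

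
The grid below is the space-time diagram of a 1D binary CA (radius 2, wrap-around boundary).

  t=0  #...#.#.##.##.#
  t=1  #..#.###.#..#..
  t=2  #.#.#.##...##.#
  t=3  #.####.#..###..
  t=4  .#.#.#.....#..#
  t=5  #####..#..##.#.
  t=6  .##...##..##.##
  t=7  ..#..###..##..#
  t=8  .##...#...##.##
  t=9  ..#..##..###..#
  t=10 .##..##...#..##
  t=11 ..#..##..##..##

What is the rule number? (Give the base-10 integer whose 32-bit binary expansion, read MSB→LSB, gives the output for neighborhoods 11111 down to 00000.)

  nb #####: next=#  (t=5,i=2, bit31=1)
  nb ####.: next=.  (t=3,i=4, bit30=0)
  nb ###.#: next=#  (t=1,i=7, bit29=1)
  nb ###..: next=.  (t=3,i=12, bit28=0)
  nb ##.##: next=.  (t=0,i=10, bit27=0)
  nb ##.#.: next=.  (t=1,i=8, bit26=0)
  nb ##..#: next=.  (t=3,i=13, bit25=0)
  nb ##...: next=.  (t=0,i=1, bit24=0)
  nb #.###: next=.  (t=1,i=5, bit23=0)
  nb #.##.: next=.  (t=0,i=8, bit22=0)
  nb #.#.#: next=#  (t=0,i=6, bit21=1)
  nb #.#..: next=.  (t=1,i=9, bit20=0)
  nb #..##: next=.  (t=3,i=9, bit19=0)
  nb #..#.: next=#  (t=1,i=2, bit18=1)
  nb #...#: next=.  (t=0,i=2, bit17=0)
  nb #....: next=#  (t=4,i=7, bit16=1)
  nb .####: next=#  (t=3,i=3, bit15=1)
  nb .###.: next=#  (t=1,i=6, bit14=1)
  nb .##.#: next=#  (t=0,i=9, bit13=1)
  nb .##..: next=#  (t=0,i=0, bit12=1)
  nb .#.##: next=#  (t=0,i=7, bit11=1)
  nb .#.#.: next=#  (t=0,i=5, bit10=1)
  nb .#..#: next=.  (t=1,i=1, bit9=0)
  nb .#...: next=.  (t=4,i=6, bit8=0)
  nb ..###: next=.  (t=3,i=10, bit7=0)
  nb ..##.: next=#  (t=2,i=11, bit6=1)
  nb ..#.#: next=.  (t=0,i=4, bit5=0)
  nb ..#..: next=#  (t=1,i=0, bit4=1)
  nb ...##: next=#  (t=2,i=10, bit3=1)
  nb ...#.: next=#  (t=0,i=3, bit2=1)
  nb ....#: next=.  (t=4,i=9, bit1=0)
  nb .....: next=.  (t=4,i=8, bit0=0)
  bits 10100000001001011111110001011100 = 2686843996

2686843996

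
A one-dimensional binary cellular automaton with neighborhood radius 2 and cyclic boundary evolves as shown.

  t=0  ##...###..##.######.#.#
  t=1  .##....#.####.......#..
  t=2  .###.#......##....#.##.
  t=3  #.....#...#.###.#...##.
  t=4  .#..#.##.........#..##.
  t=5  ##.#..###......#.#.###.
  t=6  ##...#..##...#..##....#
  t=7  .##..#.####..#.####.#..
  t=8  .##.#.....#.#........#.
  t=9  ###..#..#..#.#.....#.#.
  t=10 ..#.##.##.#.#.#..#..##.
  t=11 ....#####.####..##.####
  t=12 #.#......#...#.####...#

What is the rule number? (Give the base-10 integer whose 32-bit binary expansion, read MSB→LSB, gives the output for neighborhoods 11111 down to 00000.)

  #####|.  b31=0 t=0,i=15
  ####.|.  b30=0 t=0,i=17
  ###.#|.  b29=0 t=0,i=18
  ###..|#  b28=1 t=0,i=1
  ##.##|#  b27=1 t=0,i=12
  ##.#.|.  b26=0 t=0,i=19
  ##..#|.  b25=0 t=0,i=8
  ##...|#  b24=1 t=0,i=2
  #.###|.  b23=0 t=0,i=13
  #.##.|#  b22=1 t=2,i=20
  #.#.#|#  b21=1 t=0,i=20
  #.#..|.  b20=0 t=2,i=5
  #..##|#  b19=1 t=0,i=9
  #..#.|#  b18=1 t=4,i=0
  #...#|.  b17=0 t=0,i=3
  #....|.  b16=0 t=1,i=4
  .####|.  b15=0 t=0,i=14
  .###.|.  b14=0 t=0,i=0
  .##.#|#  b13=1 t=0,i=11
  .##..|#  b12=1 t=1,i=2
  .#.##|.  b11=0 t=0,i=21
  .#.#.|#  b10=1 t=5,i=16
  .#..#|.  b9=0 t=4,i=2
  .#...|#  b8=1 t=1,i=21
  ..###|.  b7=0 t=0,i=5
  ..##.|#  b6=1 t=0,i=10
  ..#.#|.  b5=0 t=1,i=7
  ..#..|#  b4=1 t=1,i=20
  ...##|.  b3=0 t=0,i=4
  ...#.|.  b2=0 t=1,i=6
  ....#|#  b1=1 t=1,i=5
  .....|.  b0=0 t=1,i=15
  bits 00011001011011000011010101010010 = 426521938

426521938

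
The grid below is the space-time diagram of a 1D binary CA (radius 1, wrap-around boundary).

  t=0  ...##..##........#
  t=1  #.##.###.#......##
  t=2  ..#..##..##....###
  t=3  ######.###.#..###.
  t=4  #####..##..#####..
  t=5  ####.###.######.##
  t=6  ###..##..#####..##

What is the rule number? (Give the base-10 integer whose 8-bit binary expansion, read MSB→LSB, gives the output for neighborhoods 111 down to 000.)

  [7] ### => #  t=1,i=6
  [6] ##. => .  t=0,i=4
  [5] #.# => .  t=1,i=1
  [4] #.. => #  t=0,i=0
  [3] .## => #  t=0,i=3
  [2] .#. => #  t=0,i=17
  [1] ..# => #  t=0,i=2
  [0] ... => .  t=0,i=1
  bits 10011110 = 158

158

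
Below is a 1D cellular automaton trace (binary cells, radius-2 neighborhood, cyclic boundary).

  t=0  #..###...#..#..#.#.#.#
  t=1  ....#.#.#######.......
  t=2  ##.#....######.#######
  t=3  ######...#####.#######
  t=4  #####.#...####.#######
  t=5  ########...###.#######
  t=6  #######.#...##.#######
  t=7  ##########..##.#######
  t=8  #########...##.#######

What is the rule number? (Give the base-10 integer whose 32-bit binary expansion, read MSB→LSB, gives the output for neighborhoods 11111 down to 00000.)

  nb #####: next=#  (t=1,i=10, bit31=1)
  nb ####.: next=#  (t=1,i=13, bit30=1)
  nb ###.#: next=#  (t=2,i=1, bit29=1)
  nb ###..: next=.  (t=0,i=5, bit28=0)
  nb ##.##: next=.  (t=2,i=14, bit27=0)
  nb ##.#.: next=#  (t=2,i=2, bit26=1)
  nb ##..#: next=.  (t=0,i=1, bit25=0)
  nb ##...: next=#  (t=0,i=6, bit24=1)
  nb #.###: next=#  (t=1,i=8, bit23=1)
  nb #.##.: next=.  (t=0,i=21, bit22=0)
  nb #.#.#: next=.  (t=0,i=17, bit21=0)
  nb #.#..: next=#  (t=2,i=3, bit20=1)
  nb #..##: next=.  (t=0,i=2, bit19=0)
  nb #..#.: next=#  (t=0,i=11, bit18=1)
  nb #...#: next=.  (t=0,i=7, bit17=0)
  nb #....: next=#  (t=1,i=16, bit16=1)
  nb .####: next=#  (t=1,i=9, bit15=1)
  nb .###.: next=#  (t=0,i=4, bit14=1)
  nb .##.#: next=#  (t=6,i=13, bit13=1)
  nb .##..: next=.  (t=0,i=0, bit12=0)
  nb .#.##: next=.  (t=0,i=20, bit11=0)
  nb .#.#.: next=.  (t=0,i=16, bit10=0)
  nb .#..#: next=#  (t=0,i=10, bit9=1)
  nb .#...: next=#  (t=2,i=4, bit8=1)
  nb ..###: next=.  (t=0,i=3, bit7=0)
  nb ..##.: next=#  (t=6,i=12, bit6=1)
  nb ..#.#: next=.  (t=0,i=15, bit5=0)
  nb ..#..: next=#  (t=0,i=9, bit4=1)
  nb ...##: next=.  (t=2,i=7, bit3=0)
  nb ...#.: next=#  (t=0,i=8, bit2=1)
  nb ....#: next=.  (t=1,i=2, bit1=0)
  nb .....: next=#  (t=1,i=0, bit0=1)
  bits 11100101100101011110001101010101 = 3851805525

3851805525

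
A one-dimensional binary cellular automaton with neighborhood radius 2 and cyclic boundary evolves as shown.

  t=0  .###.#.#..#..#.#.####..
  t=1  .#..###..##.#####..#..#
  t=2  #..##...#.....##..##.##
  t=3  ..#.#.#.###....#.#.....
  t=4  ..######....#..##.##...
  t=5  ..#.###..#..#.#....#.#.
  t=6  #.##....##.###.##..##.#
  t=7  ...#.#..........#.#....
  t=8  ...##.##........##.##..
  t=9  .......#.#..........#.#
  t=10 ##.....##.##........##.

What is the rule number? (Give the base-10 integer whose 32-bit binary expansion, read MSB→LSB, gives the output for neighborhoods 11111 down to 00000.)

  ##### -> #   bit 31 = 1  t=1,i=14
  ####. -> #   bit 30 = 1  t=0,i=19
  ###.# -> .   bit 29 = 0  t=0,i=3
  ###.. -> .   bit 28 = 0  t=0,i=20
  ##.## -> .   bit 27 = 0  t=1,i=11
  ##.#. -> #   bit 26 = 1  t=0,i=4
  ##..# -> .   bit 25 = 0  t=1,i=7
  ##... -> .   bit 24 = 0  t=0,i=21
  #.### -> .   bit 23 = 0  t=0,i=17
  #.##. -> .   bit 22 = 0  t=4,i=18
  #.#.# -> #   bit 21 = 1  t=0,i=5
  #.#.. -> .   bit 20 = 0  t=0,i=7
  #..## -> #   bit 19 = 1  t=1,i=3
  #..#. -> #   bit 18 = 1  t=0,i=9
  #...# -> #   bit 17 = 1  t=0,i=22
  #.... -> #   bit 16 = 1  t=2,i=10
  .#### -> .   bit 15 = 0  t=0,i=18
  .###. -> .   bit 14 = 0  t=0,i=2
  .##.# -> .   bit 13 = 0  t=1,i=10
  .##.. -> #   bit 12 = 1  t=2,i=4
  .#.## -> #   bit 11 = 1  t=0,i=16
  .#.#. -> #   bit 10 = 1  t=0,i=6
  .#..# -> .   bit 9 = 0  t=0,i=8
  .#... -> #   bit 8 = 1  t=2,i=9
  ..### -> #   bit 7 = 1  t=0,i=1
  ..##. -> .   bit 6 = 0  t=1,i=9
  ..#.# -> #   bit 5 = 1  t=0,i=13
  ..#.. -> #   bit 4 = 1  t=0,i=10
  ...## -> .   bit 3 = 0  t=0,i=0
  ...#. -> .   bit 2 = 0  t=2,i=7
  ....# -> .   bit 1 = 0  t=2,i=12
  ..... -> .   bit 0 = 0  t=2,i=11
  bits 11000100001011110001110110110000 = 3291422128

3291422128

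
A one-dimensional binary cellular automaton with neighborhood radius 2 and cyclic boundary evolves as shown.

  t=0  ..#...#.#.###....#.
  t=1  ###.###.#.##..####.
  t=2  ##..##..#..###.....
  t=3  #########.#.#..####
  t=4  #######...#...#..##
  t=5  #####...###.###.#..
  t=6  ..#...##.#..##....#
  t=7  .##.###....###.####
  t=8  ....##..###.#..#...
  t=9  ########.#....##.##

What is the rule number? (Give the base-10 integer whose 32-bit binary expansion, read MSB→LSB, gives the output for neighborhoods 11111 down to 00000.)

2192527487

  ##### -> #   bit 31 = 1  t=3,i=0
  ####. -> .   bit 30 = 0  t=1,i=16
  ###.# -> .   bit 29 = 0  t=1,i=2
  ###.. -> .   bit 28 = 0  t=0,i=12
  ##.## -> .   bit 27 = 0  t=1,i=3
  ##.#. -> .   bit 26 = 0  t=1,i=7
  ##..# -> #   bit 25 = 1  t=1,i=12
  ##... -> .   bit 24 = 0  t=0,i=13
  #.### -> #   bit 23 = 1  t=0,i=10
  #.##. -> .   bit 22 = 0  t=1,i=10
  #.#.# -> #   bit 21 = 1  t=0,i=8
  #.#.. -> .   bit 20 = 0  t=3,i=12
  #..## -> #   bit 19 = 1  t=1,i=13
  #..#. -> #   bit 18 = 1  t=2,i=7
  #...# -> #   bit 17 = 1  t=0,i=0
  #.... -> #   bit 16 = 1  t=0,i=14
  .#### -> .   bit 15 = 0  t=1,i=15
  .###. -> #   bit 14 = 1  t=0,i=11
  .##.# -> .   bit 13 = 0  t=6,i=7
  .##.. -> #   bit 12 = 1  t=1,i=11
  .#.## -> .   bit 11 = 0  t=0,i=9
  .#.#. -> .   bit 10 = 0  t=0,i=7
  .#..# -> .   bit 9 = 0  t=2,i=9
  .#... -> .   bit 8 = 0  t=0,i=3
  ..### -> .   bit 7 = 0  t=1,i=14
  ..##. -> #   bit 6 = 1  t=2,i=0
  ..#.# -> #   bit 5 = 1  t=0,i=6
  ..#.. -> #   bit 4 = 1  t=0,i=2
  ...## -> #   bit 3 = 1  t=2,i=18
  ...#. -> #   bit 2 = 1  t=0,i=1
  ....# -> #   bit 1 = 1  t=0,i=15
  ..... -> #   bit 0 = 1  t=2,i=16
  bits 10000010101011110101000001111111 = 2192527487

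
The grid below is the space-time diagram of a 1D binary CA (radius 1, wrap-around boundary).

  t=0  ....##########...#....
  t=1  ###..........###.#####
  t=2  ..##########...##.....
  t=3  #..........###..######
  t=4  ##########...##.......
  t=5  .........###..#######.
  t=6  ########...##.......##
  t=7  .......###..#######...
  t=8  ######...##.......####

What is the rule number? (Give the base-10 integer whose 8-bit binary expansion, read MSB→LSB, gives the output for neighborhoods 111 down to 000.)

117

  ###|.  b7=0 t=0,i=5
  ##.|#  b6=1 t=0,i=13
  #.#|#  b5=1 t=1,i=16
  #..|#  b4=1 t=0,i=14
  .##|.  b3=0 t=0,i=4
  .#.|#  b2=1 t=0,i=17
  ..#|.  b1=0 t=0,i=3
  ...|#  b0=1 t=0,i=0
  bits 01110101 = 117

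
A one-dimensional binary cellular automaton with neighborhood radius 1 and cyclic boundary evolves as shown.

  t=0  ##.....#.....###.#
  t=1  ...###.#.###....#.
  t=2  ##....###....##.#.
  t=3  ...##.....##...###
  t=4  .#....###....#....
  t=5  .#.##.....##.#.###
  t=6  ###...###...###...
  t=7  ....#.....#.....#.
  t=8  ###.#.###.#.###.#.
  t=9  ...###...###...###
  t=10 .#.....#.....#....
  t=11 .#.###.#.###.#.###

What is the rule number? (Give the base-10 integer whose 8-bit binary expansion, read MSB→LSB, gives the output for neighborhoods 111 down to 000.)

  nb ###: next=.  (t=0,i=0, bit7=0)
  nb ##.: next=.  (t=0,i=1, bit6=0)
  nb #.#: next=#  (t=0,i=16, bit5=1)
  nb #..: next=.  (t=0,i=2, bit4=0)
  nb .##: next=.  (t=0,i=13, bit3=0)
  nb .#.: next=#  (t=0,i=7, bit2=1)
  nb ..#: next=.  (t=0,i=6, bit1=0)
  nb ...: next=#  (t=0,i=3, bit0=1)
  bits 00100101 = 37

37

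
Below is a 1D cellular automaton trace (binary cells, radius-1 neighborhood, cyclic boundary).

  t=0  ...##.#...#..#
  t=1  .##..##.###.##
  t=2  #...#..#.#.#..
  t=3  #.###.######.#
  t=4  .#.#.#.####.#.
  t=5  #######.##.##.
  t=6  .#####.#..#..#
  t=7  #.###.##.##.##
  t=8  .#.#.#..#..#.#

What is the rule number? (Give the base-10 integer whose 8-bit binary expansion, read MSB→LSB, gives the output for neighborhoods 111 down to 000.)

  ###|#  b7=1 t=1,i=9
  ##.|.  b6=0 t=0,i=4
  #.#|#  b5=1 t=0,i=5
  #..|.  b4=0 t=0,i=0
  .##|.  b3=0 t=0,i=3
  .#.|#  b2=1 t=0,i=6
  ..#|#  b1=1 t=0,i=2
  ...|#  b0=1 t=0,i=1
  bits 10100111 = 167

167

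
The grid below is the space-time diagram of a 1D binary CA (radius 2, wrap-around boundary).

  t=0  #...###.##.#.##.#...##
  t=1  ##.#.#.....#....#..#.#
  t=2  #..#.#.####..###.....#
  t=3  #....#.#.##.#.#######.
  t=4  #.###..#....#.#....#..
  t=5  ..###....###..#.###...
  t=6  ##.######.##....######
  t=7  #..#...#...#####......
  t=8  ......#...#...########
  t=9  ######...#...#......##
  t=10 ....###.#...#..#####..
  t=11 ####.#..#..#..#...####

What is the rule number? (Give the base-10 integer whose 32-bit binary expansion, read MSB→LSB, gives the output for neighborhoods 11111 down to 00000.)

  nb #####: next=.  (t=3,i=16, bit31=0)
  nb ####.: next=#  (t=2,i=9, bit30=1)
  nb ###.#: next=.  (t=0,i=6, bit29=0)
  nb ###..: next=#  (t=0,i=0, bit28=1)
  nb ##.##: next=.  (t=0,i=7, bit27=0)
  nb ##.#.: next=.  (t=0,i=10, bit26=0)
  nb ##..#: next=.  (t=2,i=1, bit25=0)
  nb ##...: next=#  (t=0,i=1, bit24=1)
  nb #.###: next=#  (t=1,i=21, bit23=1)
  nb #.##.: next=.  (t=0,i=8, bit22=0)
  nb #.#.#: next=#  (t=0,i=11, bit21=1)
  nb #.#..: next=#  (t=0,i=16, bit20=1)
  nb #..##: next=#  (t=2,i=12, bit19=1)
  nb #..#.: next=.  (t=1,i=18, bit18=0)
  nb #...#: next=.  (t=0,i=2, bit17=0)
  nb #....: next=#  (t=1,i=7, bit16=1)
  nb .####: next=.  (t=2,i=8, bit15=0)
  nb .###.: next=#  (t=0,i=5, bit14=1)
  nb .##.#: next=.  (t=0,i=9, bit13=0)
  nb .##..: next=#  (t=2,i=0, bit12=1)
  nb .#.##: next=.  (t=0,i=12, bit11=0)
  nb .#.#.: next=.  (t=1,i=4, bit10=0)
  nb .#..#: next=.  (t=1,i=17, bit9=0)
  nb .#...: next=.  (t=0,i=17, bit8=0)
  nb ..###: next=.  (t=0,i=4, bit7=0)
  nb ..##.: next=.  (t=2,i=21, bit6=0)
  nb ..#.#: next=.  (t=1,i=19, bit5=0)
  nb ..#..: next=.  (t=1,i=11, bit4=0)
  nb ...##: next=#  (t=0,i=3, bit3=1)
  nb ...#.: next=#  (t=1,i=10, bit2=1)
  nb ....#: next=#  (t=1,i=9, bit1=1)
  nb .....: next=#  (t=1,i=8, bit0=1)
  bits 01010001101110010101000000001111 = 1371099151

1371099151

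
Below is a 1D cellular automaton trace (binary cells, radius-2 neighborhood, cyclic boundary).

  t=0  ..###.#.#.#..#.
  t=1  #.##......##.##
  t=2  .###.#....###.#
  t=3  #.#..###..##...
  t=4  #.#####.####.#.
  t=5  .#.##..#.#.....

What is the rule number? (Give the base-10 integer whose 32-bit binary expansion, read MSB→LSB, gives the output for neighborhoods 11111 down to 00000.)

2321284080

  nb #####: next=#  (t=4,i=4, bit31=1)
  nb ####.: next=.  (t=4,i=5, bit30=0)
  nb ###.#: next=.  (t=0,i=4, bit29=0)
  nb ###..: next=.  (t=3,i=7, bit28=0)
  nb ##.##: next=#  (t=1,i=1, bit27=1)
  nb ##.#.: next=.  (t=0,i=5, bit26=0)
  nb ##..#: next=#  (t=3,i=8, bit25=1)
  nb ##...: next=.  (t=1,i=4, bit24=0)
  nb #.###: next=.  (t=1,i=13, bit23=0)
  nb #.##.: next=#  (t=1,i=2, bit22=1)
  nb #.#.#: next=.  (t=0,i=6, bit21=0)
  nb #.#..: next=#  (t=0,i=10, bit20=1)
  nb #..##: next=#  (t=3,i=4, bit19=1)
  nb #..#.: next=.  (t=0,i=12, bit18=0)
  nb #...#: next=#  (t=0,i=0, bit17=1)
  nb #....: next=#  (t=1,i=5, bit16=1)
  nb .####: next=#  (t=4,i=3, bit15=1)
  nb .###.: next=#  (t=0,i=3, bit14=1)
  nb .##.#: next=#  (t=1,i=11, bit13=1)
  nb .##..: next=#  (t=1,i=3, bit12=1)
  nb .#.##: next=#  (t=2,i=0, bit11=1)
  nb .#.#.: next=.  (t=0,i=7, bit10=0)
  nb .#..#: next=#  (t=0,i=11, bit9=1)
  nb .#...: next=#  (t=0,i=14, bit8=1)
  nb ..###: next=#  (t=0,i=2, bit7=1)
  nb ..##.: next=#  (t=1,i=10, bit6=1)
  nb ..#.#: next=#  (t=3,i=0, bit5=1)
  nb ..#..: next=#  (t=0,i=13, bit4=1)
  nb ...##: next=.  (t=0,i=1, bit3=0)
  nb ...#.: next=.  (t=3,i=14, bit2=0)
  nb ....#: next=.  (t=1,i=8, bit1=0)
  nb .....: next=.  (t=1,i=6, bit0=0)
  bits 10001010010110111111101111110000 = 2321284080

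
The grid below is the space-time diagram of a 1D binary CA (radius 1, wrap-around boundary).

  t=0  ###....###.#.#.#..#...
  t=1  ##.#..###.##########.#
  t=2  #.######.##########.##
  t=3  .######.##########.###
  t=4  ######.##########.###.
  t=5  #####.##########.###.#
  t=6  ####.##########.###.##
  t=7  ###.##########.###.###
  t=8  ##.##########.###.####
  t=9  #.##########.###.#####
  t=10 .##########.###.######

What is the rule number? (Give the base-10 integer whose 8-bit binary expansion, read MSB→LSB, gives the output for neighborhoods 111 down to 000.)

190

  ### -> #   bit 7 = 1  t=0,i=1
  ##. -> .   bit 6 = 0  t=0,i=2
  #.# -> #   bit 5 = 1  t=0,i=10
  #.. -> #   bit 4 = 1  t=0,i=3
  .## -> #   bit 3 = 1  t=0,i=0
  .#. -> #   bit 2 = 1  t=0,i=11
  ..# -> #   bit 1 = 1  t=0,i=6
  ... -> .   bit 0 = 0  t=0,i=4
  bits 10111110 = 190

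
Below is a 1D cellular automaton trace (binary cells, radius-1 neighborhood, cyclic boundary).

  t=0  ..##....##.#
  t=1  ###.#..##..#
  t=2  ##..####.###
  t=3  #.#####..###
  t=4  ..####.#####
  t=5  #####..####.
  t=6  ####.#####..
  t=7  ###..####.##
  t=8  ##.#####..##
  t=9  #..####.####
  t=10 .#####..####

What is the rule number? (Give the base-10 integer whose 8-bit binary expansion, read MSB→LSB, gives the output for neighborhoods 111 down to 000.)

158

  nb ###: next=#  (t=1,i=0, bit7=1)
  nb ##.: next=.  (t=0,i=3, bit6=0)
  nb #.#: next=.  (t=0,i=10, bit5=0)
  nb #..: next=#  (t=0,i=0, bit4=1)
  nb .##: next=#  (t=0,i=2, bit3=1)
  nb .#.: next=#  (t=0,i=11, bit2=1)
  nb ..#: next=#  (t=0,i=1, bit1=1)
  nb ...: next=.  (t=0,i=5, bit0=0)
  bits 10011110 = 158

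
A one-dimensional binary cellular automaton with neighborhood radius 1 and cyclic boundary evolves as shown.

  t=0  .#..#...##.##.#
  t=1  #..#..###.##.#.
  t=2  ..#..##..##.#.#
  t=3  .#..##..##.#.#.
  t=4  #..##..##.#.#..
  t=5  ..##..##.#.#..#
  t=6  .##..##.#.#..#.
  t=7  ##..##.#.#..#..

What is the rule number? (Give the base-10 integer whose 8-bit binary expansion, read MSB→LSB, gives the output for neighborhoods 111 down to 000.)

43

  nb ###: next=.  (t=1,i=7, bit7=0)
  nb ##.: next=.  (t=0,i=9, bit6=0)
  nb #.#: next=#  (t=0,i=0, bit5=1)
  nb #..: next=.  (t=0,i=2, bit4=0)
  nb .##: next=#  (t=0,i=8, bit3=1)
  nb .#.: next=.  (t=0,i=1, bit2=0)
  nb ..#: next=#  (t=0,i=3, bit1=1)
  nb ...: next=#  (t=0,i=6, bit0=1)
  bits 00101011 = 43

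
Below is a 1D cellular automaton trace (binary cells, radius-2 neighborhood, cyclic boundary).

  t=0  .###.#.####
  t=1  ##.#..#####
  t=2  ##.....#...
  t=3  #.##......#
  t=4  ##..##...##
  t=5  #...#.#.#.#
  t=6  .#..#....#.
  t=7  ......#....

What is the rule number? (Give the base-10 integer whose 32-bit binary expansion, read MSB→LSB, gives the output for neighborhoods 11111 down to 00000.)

  [31] ##### => .  t=1,i=8
  [30] ####. => #  t=0,i=9
  [29] ###.# => #  t=0,i=3
  [28] ###.. => .  t=4,i=1
  [27] ##.## => #  t=0,i=0
  [26] ##.#. => .  t=0,i=4
  [25] ##..# => .  t=4,i=2
  [24] ##... => #  t=2,i=2
  [23] #.### => #  t=0,i=1
  [22] #.##. => .  t=3,i=2
  [21] #.#.# => .  t=0,i=5
  [20] #.#.. => .  t=1,i=3
  [19] #..## => .  t=1,i=5
  [18] #..#. => .  t=6,i=0
  [17] #...# => .  t=2,i=9
  [16] #.... => #  t=2,i=3
  [15] .#### => #  t=0,i=8
  [14] .###. => .  t=0,i=2
  [13] .##.# => #  t=3,i=0
  [12] .##.. => .  t=2,i=1
  [11] .#.## => #  t=0,i=6
  [10] .#.#. => .  t=5,i=5
  [9] .#..# => .  t=1,i=4
  [8] .#... => .  t=2,i=8
  [7] ..### => .  t=1,i=6
  [6] ..##. => #  t=2,i=0
  [5] ..#.# => #  t=5,i=4
  [4] ..#.. => .  t=2,i=7
  [3] ...## => #  t=2,i=10
  [2] ...#. => .  t=2,i=6
  [1] ....# => .  t=2,i=5
  [0] ..... => .  t=2,i=4
  bits 01101001100000011010100001101000 = 1770104936

1770104936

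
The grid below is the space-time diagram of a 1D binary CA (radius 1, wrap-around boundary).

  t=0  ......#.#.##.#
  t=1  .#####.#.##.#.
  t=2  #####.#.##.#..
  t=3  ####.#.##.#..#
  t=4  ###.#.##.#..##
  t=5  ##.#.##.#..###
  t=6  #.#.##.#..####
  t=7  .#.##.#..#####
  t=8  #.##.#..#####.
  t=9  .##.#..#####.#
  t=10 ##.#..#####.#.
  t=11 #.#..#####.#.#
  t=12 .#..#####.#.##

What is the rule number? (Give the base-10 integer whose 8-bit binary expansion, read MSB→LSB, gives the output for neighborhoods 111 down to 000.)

171

  ### -> #   bit 7 = 1  t=1,i=2
  ##. -> .   bit 6 = 0  t=0,i=11
  #.# -> #   bit 5 = 1  t=0,i=7
  #.. -> .   bit 4 = 0  t=0,i=0
  .## -> #   bit 3 = 1  t=0,i=10
  .#. -> .   bit 2 = 0  t=0,i=6
  ..# -> #   bit 1 = 1  t=0,i=5
  ... -> #   bit 0 = 1  t=0,i=1
  bits 10101011 = 171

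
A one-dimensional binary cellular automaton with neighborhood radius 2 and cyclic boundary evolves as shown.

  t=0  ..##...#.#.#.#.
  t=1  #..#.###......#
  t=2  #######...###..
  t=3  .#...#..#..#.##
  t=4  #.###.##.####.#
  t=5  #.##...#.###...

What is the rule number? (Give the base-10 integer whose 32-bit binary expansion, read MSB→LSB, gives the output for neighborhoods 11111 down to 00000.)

1183775527

  ##### -> .   bit 31 = 0  t=2,i=2
  ####. -> #   bit 30 = 1  t=2,i=5
  ###.# -> .   bit 29 = 0  t=4,i=4
  ###.. -> .   bit 28 = 0  t=1,i=7
  ##.## -> .   bit 27 = 0  t=4,i=1
  ##.#. -> #   bit 26 = 1  t=3,i=0
  ##..# -> #   bit 25 = 1  t=1,i=1
  ##... -> .   bit 24 = 0  t=0,i=4
  #.### -> #   bit 23 = 1  t=1,i=5
  #.##. -> .   bit 22 = 0  t=3,i=13
  #.#.# -> .   bit 21 = 0  t=0,i=9
  #.#.. -> .   bit 20 = 0  t=0,i=13
  #..## -> #   bit 19 = 1  t=2,i=14
  #..#. -> #   bit 18 = 1  t=1,i=2
  #...# -> #   bit 17 = 1  t=0,i=0
  #.... -> .   bit 16 = 0  t=1,i=9
  .#### -> #   bit 15 = 1  t=2,i=1
  .###. -> #   bit 14 = 1  t=1,i=6
  .##.# -> #   bit 13 = 1  t=3,i=14
  .##.. -> #   bit 12 = 1  t=0,i=3
  .#.## -> #   bit 11 = 1  t=1,i=4
  .#.#. -> .   bit 10 = 0  t=0,i=8
  .#..# -> #   bit 9 = 1  t=3,i=6
  .#... -> #   bit 8 = 1  t=0,i=14
  ..### -> .   bit 7 = 0  t=2,i=0
  ..##. -> .   bit 6 = 0  t=0,i=2
  ..#.# -> #   bit 5 = 1  t=0,i=7
  ..#.. -> .   bit 4 = 0  t=3,i=5
  ...## -> .   bit 3 = 0  t=0,i=1
  ...#. -> #   bit 2 = 1  t=0,i=6
  ....# -> #   bit 1 = 1  t=1,i=12
  ..... -> #   bit 0 = 1  t=1,i=10
  bits 01000110100011101111101100100111 = 1183775527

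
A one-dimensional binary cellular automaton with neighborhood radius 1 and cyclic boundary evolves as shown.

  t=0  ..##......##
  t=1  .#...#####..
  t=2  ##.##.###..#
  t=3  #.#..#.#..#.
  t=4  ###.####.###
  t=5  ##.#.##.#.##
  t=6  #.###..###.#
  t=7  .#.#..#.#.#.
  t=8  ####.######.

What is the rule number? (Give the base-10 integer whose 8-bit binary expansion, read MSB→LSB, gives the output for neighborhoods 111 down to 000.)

167

  nb ###: next=#  (t=1,i=6, bit7=1)
  nb ##.: next=.  (t=0,i=3, bit6=0)
  nb #.#: next=#  (t=2,i=2, bit5=1)
  nb #..: next=.  (t=0,i=0, bit4=0)
  nb .##: next=.  (t=0,i=2, bit3=0)
  nb .#.: next=#  (t=1,i=1, bit2=1)
  nb ..#: next=#  (t=0,i=1, bit1=1)
  nb ...: next=#  (t=0,i=5, bit0=1)
  bits 10100111 = 167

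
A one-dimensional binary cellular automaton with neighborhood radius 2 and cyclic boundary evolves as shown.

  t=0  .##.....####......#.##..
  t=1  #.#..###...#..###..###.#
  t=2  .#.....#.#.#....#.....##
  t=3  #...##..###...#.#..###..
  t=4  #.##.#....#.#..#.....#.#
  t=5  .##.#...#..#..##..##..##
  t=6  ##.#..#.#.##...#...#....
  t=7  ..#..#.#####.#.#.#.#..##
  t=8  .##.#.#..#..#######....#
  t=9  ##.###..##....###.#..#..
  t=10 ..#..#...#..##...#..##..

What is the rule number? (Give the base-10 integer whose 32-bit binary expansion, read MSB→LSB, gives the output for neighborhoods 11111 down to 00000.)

2623937563

  nb #####: next=#  (t=7,i=9, bit31=1)
  nb ####.: next=.  (t=0,i=10, bit30=0)
  nb ###.#: next=.  (t=1,i=21, bit29=0)
  nb ###..: next=#  (t=0,i=11, bit28=1)
  nb ##.##: next=#  (t=1,i=22, bit27=1)
  nb ##.#.: next=#  (t=1,i=1, bit26=1)
  nb ##..#: next=.  (t=1,i=17, bit25=0)
  nb ##...: next=.  (t=0,i=3, bit24=0)
  nb #.###: next=.  (t=7,i=7, bit23=0)
  nb #.##.: next=#  (t=0,i=20, bit22=1)
  nb #.#.#: next=#  (t=2,i=9, bit21=1)
  nb #.#..: next=.  (t=1,i=2, bit20=0)
  nb #..##: next=.  (t=1,i=4, bit19=0)
  nb #..#.: next=#  (t=3,i=23, bit18=1)
  nb #...#: next=#  (t=0,i=23, bit17=1)
  nb #....: next=.  (t=0,i=4, bit16=0)
  nb .####: next=.  (t=0,i=9, bit15=0)
  nb .###.: next=.  (t=1,i=6, bit14=0)
  nb .##.#: next=.  (t=1,i=0, bit13=0)
  nb .##..: next=#  (t=0,i=2, bit12=1)
  nb .#.##: next=#  (t=0,i=19, bit11=1)
  nb .#.#.: next=#  (t=2,i=8, bit10=1)
  nb .#..#: next=.  (t=1,i=3, bit9=0)
  nb .#...: next=.  (t=2,i=2, bit8=0)
  nb ..###: next=.  (t=0,i=8, bit7=0)
  nb ..##.: next=.  (t=0,i=1, bit6=0)
  nb ..#.#: next=.  (t=0,i=18, bit5=0)
  nb ..#..: next=#  (t=1,i=11, bit4=1)
  nb ...##: next=#  (t=0,i=0, bit3=1)
  nb ...#.: next=.  (t=0,i=17, bit2=0)
  nb ....#: next=#  (t=0,i=6, bit1=1)
  nb .....: next=#  (t=0,i=5, bit0=1)
  bits 10011100011001100001110000011011 = 2623937563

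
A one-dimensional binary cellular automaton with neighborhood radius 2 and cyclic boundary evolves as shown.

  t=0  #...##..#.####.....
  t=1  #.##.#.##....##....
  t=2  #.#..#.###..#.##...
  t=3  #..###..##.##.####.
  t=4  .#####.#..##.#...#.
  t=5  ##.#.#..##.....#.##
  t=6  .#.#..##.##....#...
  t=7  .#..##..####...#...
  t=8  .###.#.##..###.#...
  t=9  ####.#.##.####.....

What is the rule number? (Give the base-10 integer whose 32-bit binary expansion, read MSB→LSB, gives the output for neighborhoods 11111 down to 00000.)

  [31] ##### => #  t=4,i=3
  [30] ####. => .  t=0,i=12
  [29] ###.# => #  t=3,i=17
  [28] ###.. => #  t=0,i=13
  [27] ##.## => #  t=3,i=10
  [26] ##.#. => .  t=1,i=4
  [25] ##..# => .  t=0,i=6
  [24] ##... => #  t=0,i=14
  [23] #.### => .  t=0,i=10
  [22] #.##. => #  t=1,i=2
  [21] #.#.# => #  t=1,i=5
  [20] #.#.. => .  t=2,i=2
  [19] #..## => #  t=3,i=2
  [18] #..#. => #  t=0,i=7
  [17] #...# => #  t=0,i=2
  [16] #.... => .  t=0,i=15
  [15] .#### => .  t=0,i=11
  [14] .###. => #  t=2,i=8
  [13] .##.# => .  t=1,i=3
  [12] .##.. => #  t=0,i=5
  [11] .#.## => .  t=0,i=9
  [10] .#.#. => .  t=2,i=1
  [9] .#..# => #  t=2,i=3
  [8] .#... => .  t=0,i=1
  [7] ..### => #  t=3,i=3
  [6] ..##. => .  t=0,i=4
  [5] ..#.# => #  t=0,i=8
  [4] ..#.. => #  t=0,i=0
  [3] ...## => #  t=0,i=3
  [2] ...#. => .  t=0,i=18
  [1] ....# => .  t=0,i=17
  [0] ..... => .  t=0,i=16
  bits 10111001011011100101001010111000 = 3111015096

3111015096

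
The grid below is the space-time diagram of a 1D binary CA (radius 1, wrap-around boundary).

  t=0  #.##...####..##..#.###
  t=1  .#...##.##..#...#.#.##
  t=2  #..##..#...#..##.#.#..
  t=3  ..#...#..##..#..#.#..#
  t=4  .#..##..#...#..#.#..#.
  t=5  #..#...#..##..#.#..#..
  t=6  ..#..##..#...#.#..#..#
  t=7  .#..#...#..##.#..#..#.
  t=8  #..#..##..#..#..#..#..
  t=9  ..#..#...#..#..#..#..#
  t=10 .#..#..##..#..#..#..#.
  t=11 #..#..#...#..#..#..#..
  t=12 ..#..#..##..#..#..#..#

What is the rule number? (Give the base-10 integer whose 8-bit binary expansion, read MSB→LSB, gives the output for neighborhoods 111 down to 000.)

  nb ###: next=#  (t=0,i=8, bit7=1)
  nb ##.: next=.  (t=0,i=0, bit6=0)
  nb #.#: next=#  (t=0,i=1, bit5=1)
  nb #..: next=.  (t=0,i=4, bit4=0)
  nb .##: next=.  (t=0,i=2, bit3=0)
  nb .#.: next=.  (t=0,i=17, bit2=0)
  nb ..#: next=#  (t=0,i=6, bit1=1)
  nb ...: next=#  (t=0,i=5, bit0=1)
  bits 10100011 = 163

163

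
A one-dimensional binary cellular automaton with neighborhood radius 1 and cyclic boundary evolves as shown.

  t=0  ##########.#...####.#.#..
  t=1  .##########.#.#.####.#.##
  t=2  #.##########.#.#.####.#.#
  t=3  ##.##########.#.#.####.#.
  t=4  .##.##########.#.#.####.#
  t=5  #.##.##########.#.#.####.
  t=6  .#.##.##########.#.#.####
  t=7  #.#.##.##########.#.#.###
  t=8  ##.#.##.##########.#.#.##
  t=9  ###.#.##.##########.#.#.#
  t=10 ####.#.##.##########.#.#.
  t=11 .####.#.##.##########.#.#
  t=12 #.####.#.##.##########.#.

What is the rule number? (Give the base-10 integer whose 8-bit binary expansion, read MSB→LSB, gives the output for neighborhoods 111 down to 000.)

242

  nb ###: next=#  (t=0,i=1, bit7=1)
  nb ##.: next=#  (t=0,i=9, bit6=1)
  nb #.#: next=#  (t=0,i=10, bit5=1)
  nb #..: next=#  (t=0,i=12, bit4=1)
  nb .##: next=.  (t=0,i=0, bit3=0)
  nb .#.: next=.  (t=0,i=11, bit2=0)
  nb ..#: next=#  (t=0,i=14, bit1=1)
  nb ...: next=.  (t=0,i=13, bit0=0)
  bits 11110010 = 242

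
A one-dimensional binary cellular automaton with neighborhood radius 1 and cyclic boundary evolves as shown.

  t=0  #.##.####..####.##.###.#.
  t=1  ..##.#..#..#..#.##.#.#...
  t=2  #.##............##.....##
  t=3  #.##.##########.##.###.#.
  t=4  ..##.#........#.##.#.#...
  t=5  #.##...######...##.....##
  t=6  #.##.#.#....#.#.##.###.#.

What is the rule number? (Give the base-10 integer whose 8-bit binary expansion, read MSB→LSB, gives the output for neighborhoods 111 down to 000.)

  ### -> .   bit 7 = 0  t=0,i=6
  ##. -> #   bit 6 = 1  t=0,i=3
  #.# -> .   bit 5 = 0  t=0,i=1
  #.. -> .   bit 4 = 0  t=0,i=9
  .## -> #   bit 3 = 1  t=0,i=2
  .#. -> .   bit 2 = 0  t=0,i=0
  ..# -> .   bit 1 = 0  t=0,i=10
  ... -> #   bit 0 = 1  t=1,i=0
  bits 01001001 = 73

73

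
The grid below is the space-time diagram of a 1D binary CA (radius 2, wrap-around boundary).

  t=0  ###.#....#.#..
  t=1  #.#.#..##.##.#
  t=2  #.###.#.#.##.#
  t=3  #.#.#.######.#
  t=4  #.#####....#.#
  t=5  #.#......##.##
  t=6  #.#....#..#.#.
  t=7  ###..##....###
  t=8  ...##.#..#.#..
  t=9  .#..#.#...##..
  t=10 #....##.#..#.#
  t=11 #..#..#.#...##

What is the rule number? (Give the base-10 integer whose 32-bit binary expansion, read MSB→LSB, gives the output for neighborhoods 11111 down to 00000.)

586824838

  [31] ##### => .  t=3,i=8
  [30] ####. => .  t=3,i=10
  [29] ###.# => #  t=0,i=2
  [28] ###.. => .  t=4,i=6
  [27] ##.## => .  t=1,i=9
  [26] ##.#. => .  t=0,i=3
  [25] ##..# => #  t=7,i=3
  [24] ##... => .  t=4,i=7
  [23] #.### => #  t=2,i=2
  [22] #.##. => #  t=1,i=10
  [21] #.#.# => #  t=1,i=2
  [20] #.#.. => #  t=0,i=4
  [19] #..## => #  t=0,i=13
  [18] #..#. => .  t=6,i=9
  [17] #...# => #  t=9,i=8
  [16] #.... => .  t=0,i=6
  [15] .#### => .  t=3,i=7
  [14] .###. => .  t=0,i=1
  [13] .##.# => #  t=1,i=0
  [12] .##.. => #  t=7,i=6
  [11] .#.## => #  t=2,i=9
  [10] .#.#. => #  t=0,i=10
  [9] .#..# => .  t=0,i=12
  [8] .#... => .  t=0,i=5
  [7] ..### => #  t=0,i=0
  [6] ..##. => .  t=1,i=7
  [5] ..#.# => .  t=0,i=9
  [4] ..#.. => .  t=6,i=7
  [3] ...## => .  t=5,i=8
  [2] ...#. => #  t=0,i=8
  [1] ....# => #  t=0,i=7
  [0] ..... => .  t=5,i=5
  bits 00100010111110100011110010000110 = 586824838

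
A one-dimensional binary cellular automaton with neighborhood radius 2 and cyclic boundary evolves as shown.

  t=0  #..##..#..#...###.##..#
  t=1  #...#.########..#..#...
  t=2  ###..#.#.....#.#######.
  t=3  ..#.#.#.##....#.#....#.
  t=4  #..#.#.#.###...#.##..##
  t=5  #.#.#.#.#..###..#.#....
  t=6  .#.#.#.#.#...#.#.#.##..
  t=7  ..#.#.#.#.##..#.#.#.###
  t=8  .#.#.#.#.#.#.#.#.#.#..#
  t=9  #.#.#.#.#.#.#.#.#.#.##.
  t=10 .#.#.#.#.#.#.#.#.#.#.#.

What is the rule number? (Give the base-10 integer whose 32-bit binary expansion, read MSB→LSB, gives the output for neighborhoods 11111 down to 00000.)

  [31] ##### => .  t=1,i=8
  [30] ####. => .  t=1,i=12
  [29] ###.# => #  t=0,i=16
  [28] ###.. => #  t=1,i=13
  [27] ##.## => .  t=0,i=17
  [26] ##.#. => .  t=9,i=22
  [25] ##..# => .  t=0,i=1
  [24] ##... => #  t=3,i=10
  [23] #.### => .  t=1,i=6
  [22] #.##. => .  t=0,i=18
  [21] #.#.# => .  t=3,i=4
  [20] #.#.. => .  t=2,i=7
  [19] #..## => .  t=0,i=2
  [18] #..#. => #  t=0,i=6
  [17] #...# => #  t=0,i=12
  [16] #.... => #  t=2,i=9
  [15] .#### => #  t=1,i=7
  [14] .###. => .  t=0,i=15
  [13] .##.# => #  t=9,i=21
  [12] .##.. => #  t=0,i=0
  [11] .#.## => #  t=1,i=5
  [10] .#.#. => #  t=2,i=6
  [9] .#..# => #  t=0,i=8
  [8] .#... => #  t=0,i=11
  [7] ..### => .  t=0,i=14
  [6] ..##. => .  t=0,i=3
  [5] ..#.# => .  t=1,i=4
  [4] ..#.. => #  t=0,i=7
  [3] ...## => #  t=0,i=13
  [2] ...#. => .  t=1,i=3
  [1] ....# => .  t=2,i=11
  [0] ..... => .  t=2,i=10
  bits 00110001000001111011111100011000 = 822591256

822591256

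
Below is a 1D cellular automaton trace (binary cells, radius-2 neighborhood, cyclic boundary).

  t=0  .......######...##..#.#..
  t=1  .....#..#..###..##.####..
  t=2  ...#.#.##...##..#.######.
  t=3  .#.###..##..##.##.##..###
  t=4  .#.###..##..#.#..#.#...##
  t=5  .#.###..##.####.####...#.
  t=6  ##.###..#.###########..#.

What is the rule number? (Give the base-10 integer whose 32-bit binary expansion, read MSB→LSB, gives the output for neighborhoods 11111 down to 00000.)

2041894002

  nb #####: next=.  (t=0,i=9, bit31=0)
  nb ####.: next=#  (t=0,i=11, bit30=1)
  nb ###.#: next=#  (t=3,i=24, bit29=1)
  nb ###..: next=#  (t=0,i=12, bit28=1)
  nb ##.##: next=#  (t=1,i=18, bit27=1)
  nb ##.#.: next=.  (t=3,i=0, bit26=0)
  nb ##..#: next=.  (t=0,i=18, bit25=0)
  nb ##...: next=#  (t=0,i=13, bit24=1)
  nb #.###: next=#  (t=1,i=19, bit23=1)
  nb #.##.: next=.  (t=2,i=7, bit22=0)
  nb #.#.#: next=#  (t=2,i=5, bit21=1)
  nb #.#..: next=#  (t=0,i=22, bit20=1)
  nb #..##: next=.  (t=1,i=10, bit19=0)
  nb #..#.: next=#  (t=0,i=19, bit18=1)
  nb #...#: next=.  (t=0,i=14, bit17=0)
  nb #....: next=.  (t=0,i=24, bit16=0)
  nb .####: next=#  (t=0,i=8, bit15=1)
  nb .###.: next=#  (t=1,i=12, bit14=1)
  nb .##.#: next=.  (t=1,i=17, bit13=0)
  nb .##..: next=#  (t=0,i=17, bit12=1)
  nb .#.##: next=.  (t=2,i=6, bit11=0)
  nb .#.#.: next=#  (t=0,i=21, bit10=1)
  nb .#..#: next=.  (t=1,i=6, bit9=0)
  nb .#...: next=.  (t=0,i=23, bit8=0)
  nb ..###: next=.  (t=0,i=7, bit7=0)
  nb ..##.: next=#  (t=0,i=16, bit6=1)
  nb ..#.#: next=#  (t=0,i=20, bit5=1)
  nb ..#..: next=#  (t=1,i=5, bit4=1)
  nb ...##: next=.  (t=0,i=6, bit3=0)
  nb ...#.: next=.  (t=1,i=4, bit2=0)
  nb ....#: next=#  (t=0,i=5, bit1=1)
  nb .....: next=.  (t=0,i=0, bit0=0)
  bits 01111001101101001101010001110010 = 2041894002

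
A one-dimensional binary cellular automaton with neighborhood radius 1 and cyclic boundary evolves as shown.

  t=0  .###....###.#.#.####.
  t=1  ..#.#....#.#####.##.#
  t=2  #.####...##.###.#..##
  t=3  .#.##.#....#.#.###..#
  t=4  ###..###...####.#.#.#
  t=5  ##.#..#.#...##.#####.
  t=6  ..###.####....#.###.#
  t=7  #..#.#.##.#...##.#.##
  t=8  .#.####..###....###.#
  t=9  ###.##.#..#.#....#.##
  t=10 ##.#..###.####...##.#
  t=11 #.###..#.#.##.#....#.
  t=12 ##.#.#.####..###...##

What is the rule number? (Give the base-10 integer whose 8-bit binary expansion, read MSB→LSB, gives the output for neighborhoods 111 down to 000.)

  ###|#  b7=1 t=0,i=2
  ##.|.  b6=0 t=0,i=3
  #.#|#  b5=1 t=0,i=11
  #..|#  b4=1 t=0,i=4
  .##|.  b3=0 t=0,i=1
  .#.|#  b2=1 t=0,i=12
  ..#|.  b1=0 t=0,i=0
  ...|.  b0=0 t=0,i=5
  bits 10110100 = 180

180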